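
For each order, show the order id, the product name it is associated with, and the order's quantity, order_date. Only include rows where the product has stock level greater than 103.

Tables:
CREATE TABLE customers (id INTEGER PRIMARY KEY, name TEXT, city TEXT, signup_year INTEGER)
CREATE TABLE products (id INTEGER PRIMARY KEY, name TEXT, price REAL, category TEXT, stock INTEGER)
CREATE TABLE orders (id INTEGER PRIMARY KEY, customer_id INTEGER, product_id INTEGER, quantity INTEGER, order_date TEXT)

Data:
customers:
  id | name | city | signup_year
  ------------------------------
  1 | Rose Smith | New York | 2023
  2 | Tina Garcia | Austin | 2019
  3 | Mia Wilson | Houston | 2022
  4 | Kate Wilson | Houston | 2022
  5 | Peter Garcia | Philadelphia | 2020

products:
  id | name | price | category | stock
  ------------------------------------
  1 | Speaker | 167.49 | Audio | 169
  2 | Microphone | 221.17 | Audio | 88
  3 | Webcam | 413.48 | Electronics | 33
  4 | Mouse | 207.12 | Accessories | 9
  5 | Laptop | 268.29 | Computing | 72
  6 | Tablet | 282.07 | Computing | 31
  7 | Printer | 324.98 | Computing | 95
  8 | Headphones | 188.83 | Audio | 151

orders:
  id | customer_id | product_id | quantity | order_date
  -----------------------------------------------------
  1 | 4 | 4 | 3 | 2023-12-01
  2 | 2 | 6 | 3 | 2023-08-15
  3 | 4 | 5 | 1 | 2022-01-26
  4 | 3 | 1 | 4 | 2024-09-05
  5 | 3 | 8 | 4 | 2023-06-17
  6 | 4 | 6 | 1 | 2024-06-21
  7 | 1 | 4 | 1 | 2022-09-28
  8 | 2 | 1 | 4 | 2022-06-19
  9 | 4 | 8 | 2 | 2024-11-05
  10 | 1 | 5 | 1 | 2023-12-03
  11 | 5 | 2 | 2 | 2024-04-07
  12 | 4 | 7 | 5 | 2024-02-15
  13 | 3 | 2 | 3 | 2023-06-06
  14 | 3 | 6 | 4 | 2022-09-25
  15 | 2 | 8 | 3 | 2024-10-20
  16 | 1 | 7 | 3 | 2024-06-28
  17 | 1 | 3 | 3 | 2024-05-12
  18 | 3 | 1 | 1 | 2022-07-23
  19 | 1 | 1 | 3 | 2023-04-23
SELECT c.id, p.name AS product, c.quantity, c.order_date FROM orders c JOIN products p ON c.product_id = p.id WHERE p.stock > 103

Execution result:
id | product | quantity | order_date
4 | Speaker | 4 | 2024-09-05
5 | Headphones | 4 | 2023-06-17
8 | Speaker | 4 | 2022-06-19
9 | Headphones | 2 | 2024-11-05
15 | Headphones | 3 | 2024-10-20
18 | Speaker | 1 | 2022-07-23
19 | Speaker | 3 | 2023-04-23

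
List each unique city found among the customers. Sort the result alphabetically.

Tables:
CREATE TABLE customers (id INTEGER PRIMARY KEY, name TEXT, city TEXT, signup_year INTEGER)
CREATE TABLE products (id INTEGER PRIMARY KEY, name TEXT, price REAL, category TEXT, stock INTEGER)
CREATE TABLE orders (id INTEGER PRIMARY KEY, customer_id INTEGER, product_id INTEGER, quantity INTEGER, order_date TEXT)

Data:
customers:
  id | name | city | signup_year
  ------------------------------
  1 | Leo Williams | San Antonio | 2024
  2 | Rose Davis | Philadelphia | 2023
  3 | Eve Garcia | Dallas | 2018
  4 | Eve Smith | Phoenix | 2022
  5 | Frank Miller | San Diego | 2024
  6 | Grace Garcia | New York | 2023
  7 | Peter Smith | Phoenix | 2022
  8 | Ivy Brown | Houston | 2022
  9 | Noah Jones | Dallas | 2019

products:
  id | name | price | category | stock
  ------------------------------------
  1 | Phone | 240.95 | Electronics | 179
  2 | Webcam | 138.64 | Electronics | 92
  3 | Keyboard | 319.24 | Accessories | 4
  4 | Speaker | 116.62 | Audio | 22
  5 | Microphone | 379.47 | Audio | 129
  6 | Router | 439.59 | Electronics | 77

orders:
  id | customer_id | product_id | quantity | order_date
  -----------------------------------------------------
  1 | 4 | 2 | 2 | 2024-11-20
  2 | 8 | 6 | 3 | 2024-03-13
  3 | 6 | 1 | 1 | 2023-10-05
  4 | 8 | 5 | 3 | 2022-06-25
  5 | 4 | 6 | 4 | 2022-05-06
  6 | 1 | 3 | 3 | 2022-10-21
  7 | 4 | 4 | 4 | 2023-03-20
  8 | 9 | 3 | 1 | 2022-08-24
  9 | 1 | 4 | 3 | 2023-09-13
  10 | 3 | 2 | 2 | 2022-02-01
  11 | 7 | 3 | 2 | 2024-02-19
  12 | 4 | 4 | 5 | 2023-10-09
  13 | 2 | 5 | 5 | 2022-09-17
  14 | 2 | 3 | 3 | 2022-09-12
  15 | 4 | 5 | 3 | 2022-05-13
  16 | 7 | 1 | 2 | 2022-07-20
SELECT DISTINCT city FROM customers ORDER BY city

Execution result:
city
Dallas
Houston
New York
Philadelphia
Phoenix
San Antonio
San Diego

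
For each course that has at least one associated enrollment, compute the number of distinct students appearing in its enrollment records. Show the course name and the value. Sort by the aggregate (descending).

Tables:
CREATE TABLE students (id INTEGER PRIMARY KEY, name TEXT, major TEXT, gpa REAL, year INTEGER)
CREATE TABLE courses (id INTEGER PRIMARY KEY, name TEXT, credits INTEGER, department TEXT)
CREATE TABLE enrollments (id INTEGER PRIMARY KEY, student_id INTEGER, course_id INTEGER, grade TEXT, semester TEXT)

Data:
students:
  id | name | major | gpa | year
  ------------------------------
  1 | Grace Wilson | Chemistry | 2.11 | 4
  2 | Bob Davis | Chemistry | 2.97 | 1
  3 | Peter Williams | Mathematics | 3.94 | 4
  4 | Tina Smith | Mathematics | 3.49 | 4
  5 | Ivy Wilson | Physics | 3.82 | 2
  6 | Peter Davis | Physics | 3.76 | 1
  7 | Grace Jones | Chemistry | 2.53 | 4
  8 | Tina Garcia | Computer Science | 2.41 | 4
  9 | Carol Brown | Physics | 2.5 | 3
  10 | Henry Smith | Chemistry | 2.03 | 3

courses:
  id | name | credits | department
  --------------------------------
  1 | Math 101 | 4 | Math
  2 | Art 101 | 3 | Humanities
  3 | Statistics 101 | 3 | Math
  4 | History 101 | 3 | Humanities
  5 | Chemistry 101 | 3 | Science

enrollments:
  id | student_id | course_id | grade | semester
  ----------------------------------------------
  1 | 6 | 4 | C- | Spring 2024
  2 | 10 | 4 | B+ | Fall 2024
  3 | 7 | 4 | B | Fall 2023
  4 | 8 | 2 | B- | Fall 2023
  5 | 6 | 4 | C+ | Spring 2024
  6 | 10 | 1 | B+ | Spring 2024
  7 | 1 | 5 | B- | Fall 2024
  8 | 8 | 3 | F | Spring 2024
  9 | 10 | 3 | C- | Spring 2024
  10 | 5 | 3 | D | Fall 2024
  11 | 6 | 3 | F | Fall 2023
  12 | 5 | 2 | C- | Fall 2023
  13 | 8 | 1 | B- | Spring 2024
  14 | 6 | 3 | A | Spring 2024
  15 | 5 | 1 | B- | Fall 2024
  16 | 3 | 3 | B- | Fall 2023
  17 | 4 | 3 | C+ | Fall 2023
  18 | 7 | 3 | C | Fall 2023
SELECT p.name, COUNT(DISTINCT c.student_id) AS distinct_student_count FROM enrollments c JOIN courses p ON c.course_id = p.id GROUP BY p.id, p.name ORDER BY distinct_student_count DESC

Execution result:
name | distinct_student_count
Statistics 101 | 7
Math 101 | 3
History 101 | 3
Art 101 | 2
Chemistry 101 | 1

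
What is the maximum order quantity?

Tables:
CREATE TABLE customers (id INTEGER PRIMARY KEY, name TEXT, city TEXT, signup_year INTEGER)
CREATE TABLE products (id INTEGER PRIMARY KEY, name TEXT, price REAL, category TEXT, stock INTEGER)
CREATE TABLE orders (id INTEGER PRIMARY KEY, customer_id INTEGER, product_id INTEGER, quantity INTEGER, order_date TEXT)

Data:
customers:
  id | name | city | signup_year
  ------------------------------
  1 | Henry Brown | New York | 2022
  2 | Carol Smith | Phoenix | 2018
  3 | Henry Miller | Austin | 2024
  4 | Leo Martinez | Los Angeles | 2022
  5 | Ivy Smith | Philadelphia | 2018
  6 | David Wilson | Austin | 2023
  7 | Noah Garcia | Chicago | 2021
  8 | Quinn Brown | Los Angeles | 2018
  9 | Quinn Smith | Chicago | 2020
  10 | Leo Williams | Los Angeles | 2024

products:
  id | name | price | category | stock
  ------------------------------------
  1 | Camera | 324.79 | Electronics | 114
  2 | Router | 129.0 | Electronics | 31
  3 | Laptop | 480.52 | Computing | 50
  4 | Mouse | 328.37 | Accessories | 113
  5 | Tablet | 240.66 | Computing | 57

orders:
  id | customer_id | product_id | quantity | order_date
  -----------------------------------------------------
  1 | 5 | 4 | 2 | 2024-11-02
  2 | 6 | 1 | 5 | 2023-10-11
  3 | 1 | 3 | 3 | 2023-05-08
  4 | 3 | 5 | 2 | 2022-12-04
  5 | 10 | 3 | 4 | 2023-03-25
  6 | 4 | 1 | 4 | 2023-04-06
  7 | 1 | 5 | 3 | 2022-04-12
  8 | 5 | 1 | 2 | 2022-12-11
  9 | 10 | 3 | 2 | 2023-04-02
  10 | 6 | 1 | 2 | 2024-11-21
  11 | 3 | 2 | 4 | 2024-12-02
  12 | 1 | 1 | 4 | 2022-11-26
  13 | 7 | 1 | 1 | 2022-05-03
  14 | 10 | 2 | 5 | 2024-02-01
SELECT MAX(quantity) FROM orders

Execution result:
5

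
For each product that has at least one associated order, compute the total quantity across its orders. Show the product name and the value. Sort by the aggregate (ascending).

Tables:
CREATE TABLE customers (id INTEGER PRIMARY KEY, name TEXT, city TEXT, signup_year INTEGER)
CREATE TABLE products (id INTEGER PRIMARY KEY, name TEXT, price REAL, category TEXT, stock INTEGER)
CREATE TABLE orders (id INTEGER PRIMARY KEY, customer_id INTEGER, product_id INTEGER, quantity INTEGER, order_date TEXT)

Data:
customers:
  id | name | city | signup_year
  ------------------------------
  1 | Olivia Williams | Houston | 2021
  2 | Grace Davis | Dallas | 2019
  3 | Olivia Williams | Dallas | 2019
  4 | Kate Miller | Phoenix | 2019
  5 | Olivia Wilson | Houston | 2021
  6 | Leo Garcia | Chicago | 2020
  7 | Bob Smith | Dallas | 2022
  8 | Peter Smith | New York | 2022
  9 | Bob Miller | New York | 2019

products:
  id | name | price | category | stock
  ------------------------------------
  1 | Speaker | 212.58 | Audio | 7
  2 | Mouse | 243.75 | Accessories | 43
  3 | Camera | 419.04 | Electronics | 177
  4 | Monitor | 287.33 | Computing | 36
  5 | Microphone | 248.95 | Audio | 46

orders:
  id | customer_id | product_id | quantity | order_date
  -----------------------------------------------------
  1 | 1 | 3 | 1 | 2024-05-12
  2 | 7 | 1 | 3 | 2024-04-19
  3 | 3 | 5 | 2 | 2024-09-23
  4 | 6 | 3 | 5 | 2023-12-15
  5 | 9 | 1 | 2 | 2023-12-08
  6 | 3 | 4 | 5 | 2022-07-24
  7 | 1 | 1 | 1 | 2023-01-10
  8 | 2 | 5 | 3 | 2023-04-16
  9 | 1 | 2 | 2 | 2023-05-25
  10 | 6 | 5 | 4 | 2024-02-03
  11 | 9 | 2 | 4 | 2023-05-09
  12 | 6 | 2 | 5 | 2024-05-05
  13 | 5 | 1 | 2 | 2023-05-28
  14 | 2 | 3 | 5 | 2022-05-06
SELECT p.name, SUM(c.quantity) AS sum_quantity FROM orders c JOIN products p ON c.product_id = p.id GROUP BY p.id, p.name ORDER BY sum_quantity ASC

Execution result:
name | sum_quantity
Monitor | 5
Speaker | 8
Microphone | 9
Mouse | 11
Camera | 11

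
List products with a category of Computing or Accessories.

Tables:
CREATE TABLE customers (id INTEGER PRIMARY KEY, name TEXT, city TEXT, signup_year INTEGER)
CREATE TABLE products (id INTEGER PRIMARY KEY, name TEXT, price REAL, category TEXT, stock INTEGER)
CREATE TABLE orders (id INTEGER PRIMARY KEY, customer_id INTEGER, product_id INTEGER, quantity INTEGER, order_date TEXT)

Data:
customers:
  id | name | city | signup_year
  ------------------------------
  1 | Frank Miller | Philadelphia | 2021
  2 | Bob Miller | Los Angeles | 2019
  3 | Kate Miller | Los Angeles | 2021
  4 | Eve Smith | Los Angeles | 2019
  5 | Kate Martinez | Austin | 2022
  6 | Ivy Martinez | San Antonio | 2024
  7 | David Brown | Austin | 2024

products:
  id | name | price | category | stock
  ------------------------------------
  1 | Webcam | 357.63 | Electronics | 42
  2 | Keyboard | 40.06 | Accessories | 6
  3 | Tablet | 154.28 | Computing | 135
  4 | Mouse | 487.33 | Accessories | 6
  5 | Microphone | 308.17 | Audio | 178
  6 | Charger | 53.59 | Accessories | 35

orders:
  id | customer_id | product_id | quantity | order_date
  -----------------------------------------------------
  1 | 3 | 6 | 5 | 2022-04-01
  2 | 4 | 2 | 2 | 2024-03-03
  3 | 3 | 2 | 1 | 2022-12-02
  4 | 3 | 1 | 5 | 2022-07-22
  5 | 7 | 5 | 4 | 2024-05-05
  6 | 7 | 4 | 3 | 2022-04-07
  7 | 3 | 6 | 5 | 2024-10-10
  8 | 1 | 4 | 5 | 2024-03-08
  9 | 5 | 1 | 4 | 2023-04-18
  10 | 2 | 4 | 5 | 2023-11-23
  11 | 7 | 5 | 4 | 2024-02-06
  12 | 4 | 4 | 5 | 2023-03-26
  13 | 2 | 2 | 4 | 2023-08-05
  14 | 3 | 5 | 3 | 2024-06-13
SELECT name, category FROM products WHERE category IN ('Computing', 'Accessories')

Execution result:
name | category
Keyboard | Accessories
Tablet | Computing
Mouse | Accessories
Charger | Accessories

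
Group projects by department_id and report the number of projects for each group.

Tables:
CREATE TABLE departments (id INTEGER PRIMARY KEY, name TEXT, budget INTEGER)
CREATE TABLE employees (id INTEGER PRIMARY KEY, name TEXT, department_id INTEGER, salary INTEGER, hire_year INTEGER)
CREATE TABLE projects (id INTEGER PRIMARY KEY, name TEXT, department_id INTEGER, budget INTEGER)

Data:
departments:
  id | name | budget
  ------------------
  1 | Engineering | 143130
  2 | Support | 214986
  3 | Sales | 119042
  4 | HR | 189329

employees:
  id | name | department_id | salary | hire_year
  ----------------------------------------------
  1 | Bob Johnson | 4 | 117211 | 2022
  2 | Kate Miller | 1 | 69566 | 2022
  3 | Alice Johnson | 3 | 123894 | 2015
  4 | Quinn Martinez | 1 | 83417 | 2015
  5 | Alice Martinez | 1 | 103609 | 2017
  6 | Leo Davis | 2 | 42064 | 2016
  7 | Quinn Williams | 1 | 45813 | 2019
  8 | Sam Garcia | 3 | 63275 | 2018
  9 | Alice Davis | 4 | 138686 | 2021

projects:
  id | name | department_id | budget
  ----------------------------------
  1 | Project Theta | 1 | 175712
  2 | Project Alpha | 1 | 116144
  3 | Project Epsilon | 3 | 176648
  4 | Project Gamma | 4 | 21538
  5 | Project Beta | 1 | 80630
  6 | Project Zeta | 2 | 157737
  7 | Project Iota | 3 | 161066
SELECT department_id, COUNT(*) AS n FROM projects GROUP BY department_id

Execution result:
department_id | n
1 | 3
2 | 1
3 | 2
4 | 1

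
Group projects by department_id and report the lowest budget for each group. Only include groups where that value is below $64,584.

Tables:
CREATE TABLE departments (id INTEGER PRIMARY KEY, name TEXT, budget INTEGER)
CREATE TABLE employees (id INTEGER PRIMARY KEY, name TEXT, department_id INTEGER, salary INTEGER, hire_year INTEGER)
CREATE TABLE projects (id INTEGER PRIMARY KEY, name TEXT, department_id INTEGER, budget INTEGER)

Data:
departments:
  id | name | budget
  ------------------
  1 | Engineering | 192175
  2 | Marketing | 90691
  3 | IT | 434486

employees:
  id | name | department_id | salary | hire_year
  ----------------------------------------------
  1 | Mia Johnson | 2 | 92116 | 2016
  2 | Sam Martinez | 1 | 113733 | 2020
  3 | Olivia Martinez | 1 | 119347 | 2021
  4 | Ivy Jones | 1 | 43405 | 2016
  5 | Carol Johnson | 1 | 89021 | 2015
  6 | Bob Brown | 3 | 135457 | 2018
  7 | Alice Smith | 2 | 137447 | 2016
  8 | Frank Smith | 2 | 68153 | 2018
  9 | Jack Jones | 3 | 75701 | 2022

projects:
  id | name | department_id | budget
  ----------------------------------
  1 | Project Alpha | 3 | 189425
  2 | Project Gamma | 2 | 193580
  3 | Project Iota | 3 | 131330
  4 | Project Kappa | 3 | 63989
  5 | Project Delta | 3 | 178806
SELECT department_id, MIN(budget) AS min_budget FROM projects GROUP BY department_id HAVING MIN(budget) < 64584

Execution result:
department_id | min_budget
3 | 63989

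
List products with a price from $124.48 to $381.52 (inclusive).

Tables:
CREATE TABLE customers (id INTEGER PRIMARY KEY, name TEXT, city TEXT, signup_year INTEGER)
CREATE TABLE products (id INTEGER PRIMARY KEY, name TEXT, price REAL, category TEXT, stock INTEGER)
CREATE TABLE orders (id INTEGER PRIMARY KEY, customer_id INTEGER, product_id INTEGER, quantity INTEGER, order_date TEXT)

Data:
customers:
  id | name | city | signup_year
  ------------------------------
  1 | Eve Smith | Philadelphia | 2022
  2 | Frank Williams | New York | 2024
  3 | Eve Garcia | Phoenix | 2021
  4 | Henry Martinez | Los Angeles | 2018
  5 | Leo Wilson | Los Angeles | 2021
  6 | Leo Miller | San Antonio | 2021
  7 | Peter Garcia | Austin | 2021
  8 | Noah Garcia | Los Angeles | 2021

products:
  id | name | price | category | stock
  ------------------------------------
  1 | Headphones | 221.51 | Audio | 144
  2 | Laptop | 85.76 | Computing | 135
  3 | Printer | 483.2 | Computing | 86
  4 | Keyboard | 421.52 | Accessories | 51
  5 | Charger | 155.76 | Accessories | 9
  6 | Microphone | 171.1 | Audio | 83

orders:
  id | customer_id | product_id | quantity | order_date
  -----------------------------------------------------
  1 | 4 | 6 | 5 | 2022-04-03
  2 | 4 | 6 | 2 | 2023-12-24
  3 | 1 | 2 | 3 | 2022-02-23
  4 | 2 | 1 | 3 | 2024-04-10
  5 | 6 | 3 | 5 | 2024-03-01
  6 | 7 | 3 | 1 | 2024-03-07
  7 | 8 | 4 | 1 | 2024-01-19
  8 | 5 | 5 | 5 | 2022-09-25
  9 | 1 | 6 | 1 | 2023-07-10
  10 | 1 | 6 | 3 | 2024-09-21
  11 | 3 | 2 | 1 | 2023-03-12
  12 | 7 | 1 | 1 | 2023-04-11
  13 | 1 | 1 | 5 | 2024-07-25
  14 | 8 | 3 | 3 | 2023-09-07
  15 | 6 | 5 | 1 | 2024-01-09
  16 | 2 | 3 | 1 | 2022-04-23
SELECT name, price FROM products WHERE price BETWEEN 124.48 AND 381.52

Execution result:
name | price
Headphones | 221.51
Charger | 155.76
Microphone | 171.10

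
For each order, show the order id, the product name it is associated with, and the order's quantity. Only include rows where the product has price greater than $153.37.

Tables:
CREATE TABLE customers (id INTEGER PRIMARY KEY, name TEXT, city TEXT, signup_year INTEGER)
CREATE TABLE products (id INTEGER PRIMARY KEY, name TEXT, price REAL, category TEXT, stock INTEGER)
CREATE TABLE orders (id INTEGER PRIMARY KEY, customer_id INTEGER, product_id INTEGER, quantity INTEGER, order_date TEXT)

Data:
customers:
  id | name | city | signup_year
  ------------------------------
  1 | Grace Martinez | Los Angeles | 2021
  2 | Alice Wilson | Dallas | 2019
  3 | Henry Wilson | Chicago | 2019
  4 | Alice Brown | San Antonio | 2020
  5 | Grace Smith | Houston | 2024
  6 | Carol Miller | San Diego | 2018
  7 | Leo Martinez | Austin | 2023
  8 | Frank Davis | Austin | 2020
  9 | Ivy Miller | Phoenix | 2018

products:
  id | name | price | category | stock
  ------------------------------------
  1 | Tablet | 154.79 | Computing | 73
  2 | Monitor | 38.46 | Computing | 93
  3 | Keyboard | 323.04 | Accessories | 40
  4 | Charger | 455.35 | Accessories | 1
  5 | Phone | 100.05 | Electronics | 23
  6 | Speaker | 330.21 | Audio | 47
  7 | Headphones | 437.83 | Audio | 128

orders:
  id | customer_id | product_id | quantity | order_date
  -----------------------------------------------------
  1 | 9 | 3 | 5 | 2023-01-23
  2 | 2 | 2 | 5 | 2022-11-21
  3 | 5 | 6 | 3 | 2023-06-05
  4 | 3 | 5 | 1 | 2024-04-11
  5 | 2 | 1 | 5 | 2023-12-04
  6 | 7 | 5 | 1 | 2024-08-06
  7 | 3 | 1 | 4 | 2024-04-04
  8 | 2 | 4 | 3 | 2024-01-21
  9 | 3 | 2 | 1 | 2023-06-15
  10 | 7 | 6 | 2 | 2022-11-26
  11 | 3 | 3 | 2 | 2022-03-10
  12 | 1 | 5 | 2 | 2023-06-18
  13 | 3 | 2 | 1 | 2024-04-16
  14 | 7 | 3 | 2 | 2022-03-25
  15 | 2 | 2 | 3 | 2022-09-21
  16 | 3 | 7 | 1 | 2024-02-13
SELECT c.id, p.name AS product, c.quantity FROM orders c JOIN products p ON c.product_id = p.id WHERE p.price > 153.37

Execution result:
id | product | quantity
1 | Keyboard | 5
3 | Speaker | 3
5 | Tablet | 5
7 | Tablet | 4
8 | Charger | 3
10 | Speaker | 2
11 | Keyboard | 2
14 | Keyboard | 2
16 | Headphones | 1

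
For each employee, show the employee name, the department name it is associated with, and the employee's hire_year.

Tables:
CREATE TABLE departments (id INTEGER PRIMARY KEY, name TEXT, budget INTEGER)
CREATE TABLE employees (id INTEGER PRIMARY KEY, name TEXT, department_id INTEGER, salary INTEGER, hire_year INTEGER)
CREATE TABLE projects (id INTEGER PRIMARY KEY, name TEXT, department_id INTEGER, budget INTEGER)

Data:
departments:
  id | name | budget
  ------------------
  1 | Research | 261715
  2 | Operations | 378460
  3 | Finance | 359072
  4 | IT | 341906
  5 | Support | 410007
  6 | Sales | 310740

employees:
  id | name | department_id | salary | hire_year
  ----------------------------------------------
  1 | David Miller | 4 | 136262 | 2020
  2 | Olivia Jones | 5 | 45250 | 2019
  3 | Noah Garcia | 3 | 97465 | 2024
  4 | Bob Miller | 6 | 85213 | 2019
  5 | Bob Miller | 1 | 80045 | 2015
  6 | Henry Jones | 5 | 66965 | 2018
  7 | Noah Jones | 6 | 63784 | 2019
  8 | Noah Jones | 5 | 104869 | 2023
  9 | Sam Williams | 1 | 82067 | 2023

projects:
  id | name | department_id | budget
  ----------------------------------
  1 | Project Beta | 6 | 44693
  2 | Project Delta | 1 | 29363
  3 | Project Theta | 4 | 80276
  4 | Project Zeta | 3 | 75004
SELECT c.name, p.name AS department, c.hire_year FROM employees c JOIN departments p ON c.department_id = p.id

Execution result:
name | department | hire_year
David Miller | IT | 2020
Olivia Jones | Support | 2019
Noah Garcia | Finance | 2024
Bob Miller | Sales | 2019
Bob Miller | Research | 2015
Henry Jones | Support | 2018
Noah Jones | Sales | 2019
Noah Jones | Support | 2023
Sam Williams | Research | 2023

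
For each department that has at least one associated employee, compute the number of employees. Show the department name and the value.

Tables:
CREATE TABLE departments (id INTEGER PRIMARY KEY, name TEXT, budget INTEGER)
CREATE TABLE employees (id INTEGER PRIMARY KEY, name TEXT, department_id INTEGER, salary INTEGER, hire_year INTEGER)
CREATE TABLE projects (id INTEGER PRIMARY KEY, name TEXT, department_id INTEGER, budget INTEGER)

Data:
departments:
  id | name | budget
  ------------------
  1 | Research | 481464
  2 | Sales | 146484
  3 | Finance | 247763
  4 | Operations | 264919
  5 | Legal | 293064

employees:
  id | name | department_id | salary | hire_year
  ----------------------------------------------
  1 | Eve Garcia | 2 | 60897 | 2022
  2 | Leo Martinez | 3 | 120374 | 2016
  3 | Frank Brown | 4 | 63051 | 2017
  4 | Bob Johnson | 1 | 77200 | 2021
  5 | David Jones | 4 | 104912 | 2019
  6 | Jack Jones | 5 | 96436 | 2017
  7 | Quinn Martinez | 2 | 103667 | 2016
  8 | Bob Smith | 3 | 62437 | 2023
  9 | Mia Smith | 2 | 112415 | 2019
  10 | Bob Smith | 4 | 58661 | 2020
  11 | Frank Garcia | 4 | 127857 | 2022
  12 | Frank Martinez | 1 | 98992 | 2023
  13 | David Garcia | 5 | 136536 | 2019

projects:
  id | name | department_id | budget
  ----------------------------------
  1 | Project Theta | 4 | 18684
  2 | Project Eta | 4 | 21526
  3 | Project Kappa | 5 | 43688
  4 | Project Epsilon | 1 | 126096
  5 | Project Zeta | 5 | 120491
SELECT p.name, COUNT(*) AS n FROM employees c JOIN departments p ON c.department_id = p.id GROUP BY p.id, p.name

Execution result:
name | n
Research | 2
Sales | 3
Finance | 2
Operations | 4
Legal | 2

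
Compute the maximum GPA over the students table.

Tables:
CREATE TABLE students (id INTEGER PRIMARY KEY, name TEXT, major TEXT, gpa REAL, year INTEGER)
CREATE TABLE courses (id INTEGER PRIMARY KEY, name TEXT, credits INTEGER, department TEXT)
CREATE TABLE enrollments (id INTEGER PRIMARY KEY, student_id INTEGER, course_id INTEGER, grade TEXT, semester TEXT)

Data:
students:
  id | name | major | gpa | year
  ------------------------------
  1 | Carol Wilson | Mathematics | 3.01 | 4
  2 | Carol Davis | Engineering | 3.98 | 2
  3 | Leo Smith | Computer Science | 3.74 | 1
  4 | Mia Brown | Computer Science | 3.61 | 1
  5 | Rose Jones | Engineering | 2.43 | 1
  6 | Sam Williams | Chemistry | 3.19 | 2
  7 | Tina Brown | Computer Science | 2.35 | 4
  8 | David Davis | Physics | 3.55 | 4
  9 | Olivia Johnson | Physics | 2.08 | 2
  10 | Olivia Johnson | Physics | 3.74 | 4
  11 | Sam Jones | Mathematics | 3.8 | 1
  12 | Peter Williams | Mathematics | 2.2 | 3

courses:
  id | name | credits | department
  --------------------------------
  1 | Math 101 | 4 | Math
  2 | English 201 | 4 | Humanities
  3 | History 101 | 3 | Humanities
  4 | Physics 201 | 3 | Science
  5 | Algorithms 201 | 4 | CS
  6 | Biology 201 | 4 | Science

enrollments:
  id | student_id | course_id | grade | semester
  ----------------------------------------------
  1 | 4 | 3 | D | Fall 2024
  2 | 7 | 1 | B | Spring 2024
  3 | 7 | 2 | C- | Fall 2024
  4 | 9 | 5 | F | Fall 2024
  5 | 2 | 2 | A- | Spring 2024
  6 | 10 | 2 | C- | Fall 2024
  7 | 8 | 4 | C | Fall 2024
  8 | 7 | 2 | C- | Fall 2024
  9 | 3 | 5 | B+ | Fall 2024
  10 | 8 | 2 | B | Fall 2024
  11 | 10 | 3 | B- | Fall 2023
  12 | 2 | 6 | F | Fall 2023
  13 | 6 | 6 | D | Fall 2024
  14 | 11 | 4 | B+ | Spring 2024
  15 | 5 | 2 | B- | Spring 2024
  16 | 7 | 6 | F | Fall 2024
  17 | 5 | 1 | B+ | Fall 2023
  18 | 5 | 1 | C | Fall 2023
SELECT MAX(gpa) FROM students

Execution result:
3.98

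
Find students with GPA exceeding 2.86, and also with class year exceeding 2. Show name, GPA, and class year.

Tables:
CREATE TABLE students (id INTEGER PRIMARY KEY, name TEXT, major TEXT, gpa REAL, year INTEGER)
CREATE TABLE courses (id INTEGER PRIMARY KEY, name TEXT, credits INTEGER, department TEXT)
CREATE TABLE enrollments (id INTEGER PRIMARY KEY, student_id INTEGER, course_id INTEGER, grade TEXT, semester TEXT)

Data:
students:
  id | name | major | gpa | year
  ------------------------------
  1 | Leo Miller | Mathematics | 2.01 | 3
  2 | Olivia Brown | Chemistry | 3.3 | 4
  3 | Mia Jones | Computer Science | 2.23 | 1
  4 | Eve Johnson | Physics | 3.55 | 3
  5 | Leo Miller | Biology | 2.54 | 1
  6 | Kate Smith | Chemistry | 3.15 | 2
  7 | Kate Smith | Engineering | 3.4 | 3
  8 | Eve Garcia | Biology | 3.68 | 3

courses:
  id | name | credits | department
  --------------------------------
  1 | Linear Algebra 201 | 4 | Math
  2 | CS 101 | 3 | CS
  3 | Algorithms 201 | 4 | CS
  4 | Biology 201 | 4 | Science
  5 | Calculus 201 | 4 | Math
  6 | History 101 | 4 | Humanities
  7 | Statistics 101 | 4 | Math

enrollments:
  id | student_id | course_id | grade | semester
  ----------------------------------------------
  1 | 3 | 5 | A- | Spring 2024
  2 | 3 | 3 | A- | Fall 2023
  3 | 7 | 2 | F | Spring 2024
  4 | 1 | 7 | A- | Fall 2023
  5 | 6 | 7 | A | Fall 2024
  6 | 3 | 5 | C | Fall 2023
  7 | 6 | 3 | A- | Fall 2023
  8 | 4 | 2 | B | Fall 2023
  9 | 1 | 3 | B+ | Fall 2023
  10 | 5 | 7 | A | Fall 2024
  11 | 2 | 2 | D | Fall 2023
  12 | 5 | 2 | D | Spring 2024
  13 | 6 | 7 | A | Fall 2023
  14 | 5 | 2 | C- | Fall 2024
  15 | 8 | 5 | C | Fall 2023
SELECT name, gpa, year FROM students WHERE gpa > 2.86 AND year > 2

Execution result:
name | gpa | year
Olivia Brown | 3.30 | 4
Eve Johnson | 3.55 | 3
Kate Smith | 3.40 | 3
Eve Garcia | 3.68 | 3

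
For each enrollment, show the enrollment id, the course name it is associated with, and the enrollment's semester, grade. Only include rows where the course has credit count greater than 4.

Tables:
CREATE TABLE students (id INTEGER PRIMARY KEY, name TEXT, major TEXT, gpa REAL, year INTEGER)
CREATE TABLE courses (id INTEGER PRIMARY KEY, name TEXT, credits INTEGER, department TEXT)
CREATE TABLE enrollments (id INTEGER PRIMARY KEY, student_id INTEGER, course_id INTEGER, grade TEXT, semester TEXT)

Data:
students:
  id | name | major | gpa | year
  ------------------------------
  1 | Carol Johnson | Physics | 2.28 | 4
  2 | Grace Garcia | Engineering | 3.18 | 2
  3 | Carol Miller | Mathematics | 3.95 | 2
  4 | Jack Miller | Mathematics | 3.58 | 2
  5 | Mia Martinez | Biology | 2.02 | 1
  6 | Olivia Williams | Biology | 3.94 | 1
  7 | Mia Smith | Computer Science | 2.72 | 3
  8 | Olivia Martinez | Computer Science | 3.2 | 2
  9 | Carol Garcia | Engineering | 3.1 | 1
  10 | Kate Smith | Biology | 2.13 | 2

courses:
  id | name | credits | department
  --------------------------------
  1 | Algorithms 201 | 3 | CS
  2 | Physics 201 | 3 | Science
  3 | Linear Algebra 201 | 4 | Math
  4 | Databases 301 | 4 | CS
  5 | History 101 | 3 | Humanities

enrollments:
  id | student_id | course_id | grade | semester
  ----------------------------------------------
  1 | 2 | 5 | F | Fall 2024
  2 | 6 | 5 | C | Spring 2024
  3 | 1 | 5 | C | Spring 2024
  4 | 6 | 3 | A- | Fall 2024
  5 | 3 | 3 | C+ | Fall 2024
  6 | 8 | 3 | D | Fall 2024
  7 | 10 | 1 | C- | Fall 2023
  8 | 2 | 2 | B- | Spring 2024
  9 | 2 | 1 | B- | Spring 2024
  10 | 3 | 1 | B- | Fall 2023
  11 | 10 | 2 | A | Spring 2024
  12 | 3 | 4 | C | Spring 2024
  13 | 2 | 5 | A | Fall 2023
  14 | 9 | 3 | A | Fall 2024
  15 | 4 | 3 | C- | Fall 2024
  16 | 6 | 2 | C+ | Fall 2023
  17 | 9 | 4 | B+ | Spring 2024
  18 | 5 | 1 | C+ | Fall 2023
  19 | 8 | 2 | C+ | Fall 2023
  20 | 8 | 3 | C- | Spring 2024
SELECT c.id, p.name AS course, c.semester, c.grade FROM enrollments c JOIN courses p ON c.course_id = p.id WHERE p.credits > 4

Execution result:
(no rows)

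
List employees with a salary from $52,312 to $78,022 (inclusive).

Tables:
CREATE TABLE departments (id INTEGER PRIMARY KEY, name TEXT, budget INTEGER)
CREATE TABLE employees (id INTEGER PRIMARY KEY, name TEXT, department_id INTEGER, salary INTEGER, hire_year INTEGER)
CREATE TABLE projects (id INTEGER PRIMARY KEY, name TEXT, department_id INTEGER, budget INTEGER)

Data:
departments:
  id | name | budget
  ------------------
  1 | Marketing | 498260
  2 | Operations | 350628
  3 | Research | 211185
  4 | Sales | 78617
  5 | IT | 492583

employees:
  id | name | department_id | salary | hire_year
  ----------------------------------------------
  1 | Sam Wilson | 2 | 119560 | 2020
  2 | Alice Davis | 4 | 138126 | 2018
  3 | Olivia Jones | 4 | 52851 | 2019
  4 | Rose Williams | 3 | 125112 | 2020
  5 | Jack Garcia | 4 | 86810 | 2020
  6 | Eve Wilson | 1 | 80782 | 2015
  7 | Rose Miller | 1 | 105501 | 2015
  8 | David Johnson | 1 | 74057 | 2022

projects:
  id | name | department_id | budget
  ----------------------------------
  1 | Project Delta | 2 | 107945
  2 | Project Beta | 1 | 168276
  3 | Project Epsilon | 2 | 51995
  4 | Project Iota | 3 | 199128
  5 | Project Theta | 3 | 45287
SELECT name, salary FROM employees WHERE salary BETWEEN 52312 AND 78022

Execution result:
name | salary
Olivia Jones | 52851
David Johnson | 74057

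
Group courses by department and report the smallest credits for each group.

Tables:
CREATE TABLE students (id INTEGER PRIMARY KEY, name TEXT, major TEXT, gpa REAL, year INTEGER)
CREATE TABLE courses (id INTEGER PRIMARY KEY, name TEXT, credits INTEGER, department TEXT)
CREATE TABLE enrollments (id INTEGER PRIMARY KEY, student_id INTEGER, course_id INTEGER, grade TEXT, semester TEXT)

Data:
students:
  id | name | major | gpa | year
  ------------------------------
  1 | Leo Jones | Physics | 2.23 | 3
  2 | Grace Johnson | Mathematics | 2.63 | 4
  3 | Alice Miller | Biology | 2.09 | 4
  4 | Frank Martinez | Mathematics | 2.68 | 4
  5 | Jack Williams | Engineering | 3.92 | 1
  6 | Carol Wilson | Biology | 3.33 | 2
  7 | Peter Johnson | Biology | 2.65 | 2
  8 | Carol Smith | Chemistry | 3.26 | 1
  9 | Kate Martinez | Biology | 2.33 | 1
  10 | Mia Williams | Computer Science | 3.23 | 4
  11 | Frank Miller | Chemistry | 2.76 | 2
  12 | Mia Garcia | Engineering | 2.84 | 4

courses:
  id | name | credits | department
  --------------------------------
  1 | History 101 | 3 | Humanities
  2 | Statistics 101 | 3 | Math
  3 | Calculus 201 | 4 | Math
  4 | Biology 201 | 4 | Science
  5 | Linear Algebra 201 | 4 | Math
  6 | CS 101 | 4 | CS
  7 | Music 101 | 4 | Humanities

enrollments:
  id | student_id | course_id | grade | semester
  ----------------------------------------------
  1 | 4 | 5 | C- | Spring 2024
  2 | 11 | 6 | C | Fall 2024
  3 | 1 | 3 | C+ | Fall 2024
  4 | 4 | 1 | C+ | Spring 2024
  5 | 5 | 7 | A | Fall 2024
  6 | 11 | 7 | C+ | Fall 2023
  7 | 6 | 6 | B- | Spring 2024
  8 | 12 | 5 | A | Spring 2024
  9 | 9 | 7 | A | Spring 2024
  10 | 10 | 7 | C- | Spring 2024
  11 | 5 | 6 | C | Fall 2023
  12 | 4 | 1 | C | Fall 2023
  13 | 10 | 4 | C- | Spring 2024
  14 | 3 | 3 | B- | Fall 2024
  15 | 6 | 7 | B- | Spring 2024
SELECT department, MIN(credits) AS min_credits FROM courses GROUP BY department

Execution result:
department | min_credits
CS | 4
Humanities | 3
Math | 3
Science | 4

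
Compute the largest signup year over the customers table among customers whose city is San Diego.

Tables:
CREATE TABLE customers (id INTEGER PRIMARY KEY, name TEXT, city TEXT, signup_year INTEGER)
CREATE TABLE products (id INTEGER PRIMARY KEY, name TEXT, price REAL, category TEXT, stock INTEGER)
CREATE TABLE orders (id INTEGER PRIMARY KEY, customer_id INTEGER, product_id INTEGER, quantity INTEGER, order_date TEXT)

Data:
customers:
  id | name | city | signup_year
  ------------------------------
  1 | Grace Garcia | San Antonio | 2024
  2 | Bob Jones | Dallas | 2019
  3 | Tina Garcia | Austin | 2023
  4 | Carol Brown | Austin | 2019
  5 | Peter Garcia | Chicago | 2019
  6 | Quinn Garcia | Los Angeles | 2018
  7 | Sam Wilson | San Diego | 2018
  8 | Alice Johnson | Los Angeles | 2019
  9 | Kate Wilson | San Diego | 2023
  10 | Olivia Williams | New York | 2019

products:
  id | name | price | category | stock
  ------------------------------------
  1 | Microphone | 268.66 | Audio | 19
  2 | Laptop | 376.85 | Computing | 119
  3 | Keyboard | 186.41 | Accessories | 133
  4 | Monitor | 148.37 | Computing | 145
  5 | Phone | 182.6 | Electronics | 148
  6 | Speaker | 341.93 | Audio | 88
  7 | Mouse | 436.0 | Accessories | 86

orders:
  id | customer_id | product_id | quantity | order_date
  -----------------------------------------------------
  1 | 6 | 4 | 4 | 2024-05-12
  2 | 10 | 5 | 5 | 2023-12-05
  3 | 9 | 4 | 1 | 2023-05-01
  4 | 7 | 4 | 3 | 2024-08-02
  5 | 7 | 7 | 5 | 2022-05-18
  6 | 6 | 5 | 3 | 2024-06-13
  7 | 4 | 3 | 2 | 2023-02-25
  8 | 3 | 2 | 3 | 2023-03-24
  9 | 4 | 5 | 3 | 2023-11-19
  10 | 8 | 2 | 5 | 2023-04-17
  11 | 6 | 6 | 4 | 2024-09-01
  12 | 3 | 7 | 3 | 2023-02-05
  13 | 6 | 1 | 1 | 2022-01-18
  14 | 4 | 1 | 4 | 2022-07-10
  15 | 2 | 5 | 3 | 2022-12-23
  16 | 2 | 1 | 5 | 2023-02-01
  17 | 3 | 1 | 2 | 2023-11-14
SELECT MAX(signup_year) FROM customers WHERE city = 'San Diego'

Execution result:
2023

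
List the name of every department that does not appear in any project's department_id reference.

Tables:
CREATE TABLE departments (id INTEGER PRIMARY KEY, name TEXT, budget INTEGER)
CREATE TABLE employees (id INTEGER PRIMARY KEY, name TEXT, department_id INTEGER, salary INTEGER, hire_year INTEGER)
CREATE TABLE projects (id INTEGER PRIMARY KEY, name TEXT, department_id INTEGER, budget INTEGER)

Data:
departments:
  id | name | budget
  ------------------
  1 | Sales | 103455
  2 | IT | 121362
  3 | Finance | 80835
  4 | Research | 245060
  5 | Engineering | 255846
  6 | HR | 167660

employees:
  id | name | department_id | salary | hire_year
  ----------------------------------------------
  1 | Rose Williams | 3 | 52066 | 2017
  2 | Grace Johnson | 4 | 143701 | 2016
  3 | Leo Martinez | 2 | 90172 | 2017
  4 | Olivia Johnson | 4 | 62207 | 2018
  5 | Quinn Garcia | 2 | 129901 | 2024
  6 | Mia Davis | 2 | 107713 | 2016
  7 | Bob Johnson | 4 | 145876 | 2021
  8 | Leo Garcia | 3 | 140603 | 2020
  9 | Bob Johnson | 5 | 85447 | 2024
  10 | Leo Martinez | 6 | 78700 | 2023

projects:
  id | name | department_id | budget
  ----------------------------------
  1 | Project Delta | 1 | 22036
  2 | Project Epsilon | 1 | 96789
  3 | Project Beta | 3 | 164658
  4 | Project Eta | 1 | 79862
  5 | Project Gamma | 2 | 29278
SELECT p.name FROM departments p LEFT JOIN projects c ON c.department_id = p.id WHERE c.id IS NULL

Execution result:
name
Research
Engineering
HR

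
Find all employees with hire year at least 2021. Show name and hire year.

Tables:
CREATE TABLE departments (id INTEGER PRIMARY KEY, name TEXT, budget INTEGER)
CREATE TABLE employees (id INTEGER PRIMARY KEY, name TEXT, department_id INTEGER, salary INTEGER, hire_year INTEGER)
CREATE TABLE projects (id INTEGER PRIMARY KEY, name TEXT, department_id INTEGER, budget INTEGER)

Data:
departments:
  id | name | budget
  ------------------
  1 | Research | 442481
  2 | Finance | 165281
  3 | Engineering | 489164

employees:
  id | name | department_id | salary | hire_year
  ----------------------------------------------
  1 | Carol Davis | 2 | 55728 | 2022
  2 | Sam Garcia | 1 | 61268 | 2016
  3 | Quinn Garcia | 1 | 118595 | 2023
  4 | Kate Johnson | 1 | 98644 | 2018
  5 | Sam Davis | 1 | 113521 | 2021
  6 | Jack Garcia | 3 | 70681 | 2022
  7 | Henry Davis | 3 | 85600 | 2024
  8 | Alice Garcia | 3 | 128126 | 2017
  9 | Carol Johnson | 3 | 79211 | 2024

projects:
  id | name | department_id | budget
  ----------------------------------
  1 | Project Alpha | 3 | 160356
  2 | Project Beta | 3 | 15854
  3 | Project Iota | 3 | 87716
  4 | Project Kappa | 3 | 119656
SELECT name, hire_year FROM employees WHERE hire_year >= 2021

Execution result:
name | hire_year
Carol Davis | 2022
Quinn Garcia | 2023
Sam Davis | 2021
Jack Garcia | 2022
Henry Davis | 2024
Carol Johnson | 2024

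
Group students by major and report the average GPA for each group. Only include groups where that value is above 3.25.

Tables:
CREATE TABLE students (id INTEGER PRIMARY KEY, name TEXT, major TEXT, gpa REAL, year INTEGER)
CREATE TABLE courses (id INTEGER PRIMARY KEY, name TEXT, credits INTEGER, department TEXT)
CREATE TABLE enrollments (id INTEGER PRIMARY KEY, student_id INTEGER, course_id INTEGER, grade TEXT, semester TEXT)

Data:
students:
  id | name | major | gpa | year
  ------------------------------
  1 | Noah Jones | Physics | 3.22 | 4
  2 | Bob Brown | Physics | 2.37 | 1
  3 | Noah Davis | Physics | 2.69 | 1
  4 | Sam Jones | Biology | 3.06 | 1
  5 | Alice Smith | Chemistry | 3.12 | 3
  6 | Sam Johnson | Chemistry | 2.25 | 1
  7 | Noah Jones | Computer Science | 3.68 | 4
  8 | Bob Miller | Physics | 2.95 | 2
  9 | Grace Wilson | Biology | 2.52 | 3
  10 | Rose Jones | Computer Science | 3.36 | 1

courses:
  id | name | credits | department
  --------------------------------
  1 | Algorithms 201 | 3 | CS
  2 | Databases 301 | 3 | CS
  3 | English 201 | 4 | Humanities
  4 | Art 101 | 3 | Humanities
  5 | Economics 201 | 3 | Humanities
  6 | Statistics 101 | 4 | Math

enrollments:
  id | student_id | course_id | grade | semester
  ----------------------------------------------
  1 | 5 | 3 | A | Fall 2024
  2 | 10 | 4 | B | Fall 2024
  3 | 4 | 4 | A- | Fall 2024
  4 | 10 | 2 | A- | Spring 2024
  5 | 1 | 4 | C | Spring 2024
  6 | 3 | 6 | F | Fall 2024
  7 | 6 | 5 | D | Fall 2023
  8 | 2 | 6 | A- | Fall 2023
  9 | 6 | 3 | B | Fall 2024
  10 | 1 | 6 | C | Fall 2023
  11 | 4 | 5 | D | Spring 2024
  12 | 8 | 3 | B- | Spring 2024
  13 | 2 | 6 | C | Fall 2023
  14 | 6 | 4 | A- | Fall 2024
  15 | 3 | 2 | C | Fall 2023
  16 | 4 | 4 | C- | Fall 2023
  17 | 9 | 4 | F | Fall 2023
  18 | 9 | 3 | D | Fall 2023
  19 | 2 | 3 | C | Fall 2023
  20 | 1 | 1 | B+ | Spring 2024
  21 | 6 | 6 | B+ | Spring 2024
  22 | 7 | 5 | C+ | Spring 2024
SELECT major, AVG(gpa) AS avg_gpa FROM students GROUP BY major HAVING AVG(gpa) > 3.25

Execution result:
major | avg_gpa
Computer Science | 3.52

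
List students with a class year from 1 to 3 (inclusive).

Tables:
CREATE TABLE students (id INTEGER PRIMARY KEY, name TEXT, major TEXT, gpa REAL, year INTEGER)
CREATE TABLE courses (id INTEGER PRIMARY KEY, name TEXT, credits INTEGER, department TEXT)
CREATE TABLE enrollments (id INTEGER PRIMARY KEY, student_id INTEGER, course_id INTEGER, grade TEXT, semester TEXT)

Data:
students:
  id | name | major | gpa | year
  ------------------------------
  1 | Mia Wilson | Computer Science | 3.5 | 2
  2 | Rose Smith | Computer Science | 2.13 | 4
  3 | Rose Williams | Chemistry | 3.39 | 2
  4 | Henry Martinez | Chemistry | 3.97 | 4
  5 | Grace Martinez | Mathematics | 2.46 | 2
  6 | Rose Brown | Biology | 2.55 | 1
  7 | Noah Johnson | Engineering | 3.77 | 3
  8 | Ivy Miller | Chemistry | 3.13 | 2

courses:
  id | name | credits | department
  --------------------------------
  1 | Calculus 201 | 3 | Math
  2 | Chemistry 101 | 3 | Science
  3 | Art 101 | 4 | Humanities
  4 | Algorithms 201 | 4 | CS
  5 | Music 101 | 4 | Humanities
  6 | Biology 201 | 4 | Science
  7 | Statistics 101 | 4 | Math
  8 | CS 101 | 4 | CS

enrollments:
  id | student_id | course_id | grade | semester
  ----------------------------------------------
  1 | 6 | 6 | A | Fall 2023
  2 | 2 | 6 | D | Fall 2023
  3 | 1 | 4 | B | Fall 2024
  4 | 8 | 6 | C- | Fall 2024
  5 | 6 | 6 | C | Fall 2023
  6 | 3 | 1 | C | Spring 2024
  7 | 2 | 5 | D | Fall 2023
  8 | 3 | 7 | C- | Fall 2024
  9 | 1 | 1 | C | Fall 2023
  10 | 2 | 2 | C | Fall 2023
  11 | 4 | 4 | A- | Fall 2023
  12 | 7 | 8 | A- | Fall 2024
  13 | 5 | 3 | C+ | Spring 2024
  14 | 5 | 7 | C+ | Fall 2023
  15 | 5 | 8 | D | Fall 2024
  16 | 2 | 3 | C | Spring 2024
SELECT name, year FROM students WHERE year BETWEEN 1 AND 3

Execution result:
name | year
Mia Wilson | 2
Rose Williams | 2
Grace Martinez | 2
Rose Brown | 1
Noah Johnson | 3
Ivy Miller | 2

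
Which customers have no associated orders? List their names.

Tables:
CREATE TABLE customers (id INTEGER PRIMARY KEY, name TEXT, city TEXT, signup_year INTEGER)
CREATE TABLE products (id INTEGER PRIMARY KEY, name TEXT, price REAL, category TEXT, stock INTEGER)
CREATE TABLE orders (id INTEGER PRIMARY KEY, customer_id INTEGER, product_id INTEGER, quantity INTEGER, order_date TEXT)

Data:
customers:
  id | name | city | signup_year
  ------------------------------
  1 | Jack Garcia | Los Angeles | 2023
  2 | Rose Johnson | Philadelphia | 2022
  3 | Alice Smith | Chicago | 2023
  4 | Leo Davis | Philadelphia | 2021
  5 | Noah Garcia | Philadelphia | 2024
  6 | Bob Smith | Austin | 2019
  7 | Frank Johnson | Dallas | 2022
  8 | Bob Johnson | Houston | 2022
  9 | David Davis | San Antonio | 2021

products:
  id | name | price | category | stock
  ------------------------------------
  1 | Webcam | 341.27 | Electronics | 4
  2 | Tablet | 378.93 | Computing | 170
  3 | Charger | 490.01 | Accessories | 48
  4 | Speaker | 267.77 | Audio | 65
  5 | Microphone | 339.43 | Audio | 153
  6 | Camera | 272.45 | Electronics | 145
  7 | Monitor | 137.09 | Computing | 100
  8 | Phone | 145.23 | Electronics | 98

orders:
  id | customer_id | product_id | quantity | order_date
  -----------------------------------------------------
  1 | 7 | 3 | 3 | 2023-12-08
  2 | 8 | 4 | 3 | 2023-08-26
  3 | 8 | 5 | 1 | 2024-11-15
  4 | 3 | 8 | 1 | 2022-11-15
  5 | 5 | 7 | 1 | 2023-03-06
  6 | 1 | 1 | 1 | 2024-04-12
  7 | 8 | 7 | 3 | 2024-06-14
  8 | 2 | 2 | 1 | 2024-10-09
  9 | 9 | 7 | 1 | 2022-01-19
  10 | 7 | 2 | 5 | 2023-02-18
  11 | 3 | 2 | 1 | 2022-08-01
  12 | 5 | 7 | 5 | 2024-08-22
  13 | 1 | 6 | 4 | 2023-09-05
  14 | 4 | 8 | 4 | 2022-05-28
SELECT p.name FROM customers p LEFT JOIN orders c ON c.customer_id = p.id WHERE c.id IS NULL

Execution result:
Bob Smith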